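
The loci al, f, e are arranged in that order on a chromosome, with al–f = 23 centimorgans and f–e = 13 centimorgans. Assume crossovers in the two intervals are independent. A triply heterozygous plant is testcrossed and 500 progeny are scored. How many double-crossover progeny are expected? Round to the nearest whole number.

Map distances give recombination frequencies of 0.230 and 0.130 for the two intervals.
With no interference, expected double-crossover frequency = 0.230 × 0.130 = 0.02990.
Expected number = 0.02990 × 500 = 14.95 ≈ 15.

15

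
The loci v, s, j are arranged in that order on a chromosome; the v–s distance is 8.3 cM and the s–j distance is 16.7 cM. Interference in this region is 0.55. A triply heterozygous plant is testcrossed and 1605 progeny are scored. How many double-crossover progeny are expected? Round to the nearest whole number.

10

Map distances give recombination frequencies of 0.083 and 0.167 for the two intervals.
With interference 0.55 (so coincidence = 0.45), expected double-crossover frequency = 0.083 × 0.167 × 0.45 = 0.00624.
Expected number = 0.00624 × 1605 = 10.01 ≈ 10.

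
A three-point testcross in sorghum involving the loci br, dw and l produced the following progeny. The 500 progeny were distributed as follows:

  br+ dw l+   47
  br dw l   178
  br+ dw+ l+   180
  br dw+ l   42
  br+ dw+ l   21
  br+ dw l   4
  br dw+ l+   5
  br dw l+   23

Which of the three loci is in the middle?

br

The two most frequent reciprocal classes, br+ dw+ l+ and br dw l, are the parental types, so the F1 was br+ dw+ l+ / br dw l.
The two rarest classes, br dw+ l+ and br+ dw l, are the double crossovers. Comparing them with the parentals, only the br allele has switched, so br is the middle locus and the order is dw – br – l.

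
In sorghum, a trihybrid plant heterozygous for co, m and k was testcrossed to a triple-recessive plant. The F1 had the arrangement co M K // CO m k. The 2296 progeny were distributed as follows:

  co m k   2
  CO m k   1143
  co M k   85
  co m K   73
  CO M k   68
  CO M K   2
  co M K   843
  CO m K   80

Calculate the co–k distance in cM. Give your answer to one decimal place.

7.4 cM

The two rarest classes, CO M K and co m k, are the double crossovers. Comparing them with the parentals, only the co allele has switched, so co is the middle locus and the order is k – co – m.
Crossovers in the k–co interval produce the single-crossover classes co M k and CO m K (85 + 80 = 165) plus the double crossovers (4).
RF(k–co) = (165 + 4) / 2296 = 169/2296 = 0.0736 → 7.4 cM.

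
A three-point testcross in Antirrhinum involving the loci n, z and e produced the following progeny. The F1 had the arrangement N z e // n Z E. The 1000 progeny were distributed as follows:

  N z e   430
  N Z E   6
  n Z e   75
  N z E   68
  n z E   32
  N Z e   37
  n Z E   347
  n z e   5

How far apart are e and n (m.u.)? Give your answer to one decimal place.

The two rarest classes, n z e and N Z E, are the double crossovers. Comparing them with the parentals, only the n allele has switched, so n is the middle locus and the order is e – n – z.
Crossovers in the e–n interval produce the single-crossover classes N z E and n Z e (68 + 75 = 143) plus the double crossovers (11).
RF(e–n) = (143 + 11) / 1000 = 154/1000 = 0.1540 → 15.4 m.u.

15.4 m.u.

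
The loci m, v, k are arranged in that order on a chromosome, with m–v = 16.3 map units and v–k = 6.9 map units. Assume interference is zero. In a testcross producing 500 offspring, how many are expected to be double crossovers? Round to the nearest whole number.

6

Map distances give recombination frequencies of 0.163 and 0.069 for the two intervals.
With no interference, expected double-crossover frequency = 0.163 × 0.069 = 0.01125.
Expected number = 0.01125 × 500 = 5.62 ≈ 6.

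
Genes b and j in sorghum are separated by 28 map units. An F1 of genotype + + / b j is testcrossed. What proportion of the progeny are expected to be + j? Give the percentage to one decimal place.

A map distance of 28 map units corresponds to a recombination frequency of 0.280.
The F1 is + + / b j, so + j is a recombinant gamete class with expected frequency r/2 = 0.280/2 = 0.1400.
That is 0.1400 = 14.0% of the progeny.

14.0%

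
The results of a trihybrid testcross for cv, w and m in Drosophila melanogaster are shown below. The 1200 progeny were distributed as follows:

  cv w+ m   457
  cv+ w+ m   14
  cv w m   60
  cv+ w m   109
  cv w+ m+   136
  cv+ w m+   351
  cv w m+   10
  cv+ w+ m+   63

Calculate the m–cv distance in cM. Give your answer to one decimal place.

The two most frequent reciprocal classes, cv+ w m+ and cv w+ m, are the parental types, so the F1 was cv+ w m+ / cv w+ m.
The two rarest classes, cv w m+ and cv+ w+ m, are the double crossovers. Comparing them with the parentals, only the cv allele has switched, so cv is the middle locus and the order is m – cv – w.
Crossovers in the m–cv interval produce the single-crossover classes cv+ w m and cv w+ m+ (109 + 136 = 245) plus the double crossovers (24).
RF(m–cv) = (245 + 24) / 1200 = 269/1200 = 0.2242 → 22.4 cM.

22.4 cM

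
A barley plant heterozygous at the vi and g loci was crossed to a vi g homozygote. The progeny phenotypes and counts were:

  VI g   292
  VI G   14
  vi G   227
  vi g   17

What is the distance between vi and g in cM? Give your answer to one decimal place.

5.6 cM

The two most frequent classes, VI g (292) and vi G (227), are the parental types, so the F1 was VI g / vi G.
The recombinant classes are VI G and vi g: 14 + 17 = 31.
Recombination frequency = 31/550 = 0.0564 ≈ 5.6%, i.e. 5.6 cM.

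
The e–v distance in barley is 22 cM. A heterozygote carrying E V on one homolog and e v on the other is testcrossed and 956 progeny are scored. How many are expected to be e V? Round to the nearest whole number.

105

A map distance of 22 cM corresponds to a recombination frequency of 0.220.
The F1 is E V / e v, so e V is a recombinant gamete class with expected frequency r/2 = 0.220/2 = 0.1100.
Expected number = 0.1100 × 956 = 105.16 ≈ 105.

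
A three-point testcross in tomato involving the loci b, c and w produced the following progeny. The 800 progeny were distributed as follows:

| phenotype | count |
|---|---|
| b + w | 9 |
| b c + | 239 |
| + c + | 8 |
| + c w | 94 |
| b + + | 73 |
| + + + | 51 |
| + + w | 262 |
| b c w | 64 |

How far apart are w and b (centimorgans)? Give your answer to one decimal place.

16.5 centimorgans

The two most frequent reciprocal classes, b c + and + + w, are the parental types, so the F1 was b c + / + + w.
The two rarest classes, + c + and b + w, are the double crossovers. Comparing them with the parentals, only the b allele has switched, so b is the middle locus and the order is w – b – c.
Crossovers in the w–b interval produce the single-crossover classes b c w and + + + (64 + 51 = 115) plus the double crossovers (17).
RF(w–b) = (115 + 17) / 800 = 132/800 = 0.1650 → 16.5 centimorgans.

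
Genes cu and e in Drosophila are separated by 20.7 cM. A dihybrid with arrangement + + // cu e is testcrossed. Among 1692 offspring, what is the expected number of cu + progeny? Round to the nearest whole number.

A map distance of 20.7 cM corresponds to a recombination frequency of 0.207.
The F1 is + + / cu e, so cu + is a recombinant gamete class with expected frequency r/2 = 0.207/2 = 0.1035.
Expected number = 0.1035 × 1692 = 175.12 ≈ 175.

175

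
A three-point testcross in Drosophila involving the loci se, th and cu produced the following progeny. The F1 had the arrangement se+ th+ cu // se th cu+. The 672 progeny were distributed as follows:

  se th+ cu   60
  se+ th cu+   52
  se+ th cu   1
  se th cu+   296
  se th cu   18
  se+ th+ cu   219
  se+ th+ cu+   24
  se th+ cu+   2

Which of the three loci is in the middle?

th

The two rarest classes, se+ th cu and se th+ cu+, are the double crossovers. Comparing them with the parentals, only the th allele has switched, so th is the middle locus and the order is se – th – cu.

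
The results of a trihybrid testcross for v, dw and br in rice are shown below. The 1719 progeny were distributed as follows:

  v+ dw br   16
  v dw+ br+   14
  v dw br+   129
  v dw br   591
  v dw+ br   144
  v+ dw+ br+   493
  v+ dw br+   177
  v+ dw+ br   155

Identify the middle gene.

The two most frequent reciprocal classes, v dw br and v+ dw+ br+, are the parental types, so the F1 was v dw br / v+ dw+ br+.
The two rarest classes, v+ dw br and v dw+ br+, are the double crossovers. Comparing them with the parentals, only the v allele has switched, so v is the middle locus and the order is br – v – dw.

v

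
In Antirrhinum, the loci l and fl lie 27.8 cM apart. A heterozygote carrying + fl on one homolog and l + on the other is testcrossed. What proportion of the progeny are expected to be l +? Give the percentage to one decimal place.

36.1%

A map distance of 27.8 cM corresponds to a recombination frequency of 0.278.
The F1 is + fl / l +, so l + is a parental gamete class with expected frequency (1 − r)/2 = 0.722/2 = 0.3610.
That is 0.3610 = 36.1% of the progeny.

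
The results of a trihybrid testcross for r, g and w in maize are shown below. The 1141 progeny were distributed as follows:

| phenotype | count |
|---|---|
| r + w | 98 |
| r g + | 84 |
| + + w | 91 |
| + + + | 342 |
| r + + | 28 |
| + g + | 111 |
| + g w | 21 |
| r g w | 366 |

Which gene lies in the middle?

The two most frequent reciprocal classes, + + + and r g w, are the parental types, so the F1 was + + + / r g w.
The two rarest classes, r + + and + g w, are the double crossovers. Comparing them with the parentals, only the r allele has switched, so r is the middle locus and the order is w – r – g.

r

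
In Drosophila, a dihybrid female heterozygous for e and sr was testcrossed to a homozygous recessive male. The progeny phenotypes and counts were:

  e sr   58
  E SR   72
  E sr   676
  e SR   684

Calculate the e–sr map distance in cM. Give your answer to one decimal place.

8.7 cM

The two most frequent classes, E sr (676) and e SR (684), are the parental types, so the F1 was E sr / e SR.
The recombinant classes are E SR and e sr: 72 + 58 = 130.
Recombination frequency = 130/1490 = 0.0872 ≈ 8.7%, i.e. 8.7 cM.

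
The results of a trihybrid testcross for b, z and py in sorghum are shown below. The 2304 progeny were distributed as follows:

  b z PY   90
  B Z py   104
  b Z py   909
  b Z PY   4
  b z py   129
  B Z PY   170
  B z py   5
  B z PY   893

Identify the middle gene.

py

The two most frequent reciprocal classes, b Z py and B z PY, are the parental types, so the F1 was b Z py / B z PY.
The two rarest classes, b Z PY and B z py, are the double crossovers. Comparing them with the parentals, only the py allele has switched, so py is the middle locus and the order is z – py – b.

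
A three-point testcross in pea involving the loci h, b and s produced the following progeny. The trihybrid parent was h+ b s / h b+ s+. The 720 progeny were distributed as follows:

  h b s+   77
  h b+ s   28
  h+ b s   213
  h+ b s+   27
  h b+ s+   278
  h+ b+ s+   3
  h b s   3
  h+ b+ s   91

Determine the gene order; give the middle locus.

h

The two rarest classes, h b s and h+ b+ s+, are the double crossovers. Comparing them with the parentals, only the h allele has switched, so h is the middle locus and the order is b – h – s.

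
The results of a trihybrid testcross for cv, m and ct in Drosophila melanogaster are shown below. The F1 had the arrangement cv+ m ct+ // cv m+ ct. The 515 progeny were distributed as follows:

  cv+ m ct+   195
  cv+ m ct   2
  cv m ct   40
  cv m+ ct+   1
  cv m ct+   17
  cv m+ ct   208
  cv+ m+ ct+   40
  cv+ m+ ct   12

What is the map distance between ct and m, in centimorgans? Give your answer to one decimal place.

The two rarest classes, cv+ m ct and cv m+ ct+, are the double crossovers. Comparing them with the parentals, only the ct allele has switched, so ct is the middle locus and the order is cv – ct – m.
Crossovers in the ct–m interval produce the single-crossover classes cv+ m+ ct+ and cv m ct (40 + 40 = 80) plus the double crossovers (3).
RF(ct–m) = (80 + 3) / 515 = 83/515 = 0.1612 → 16.1 centimorgans.

16.1 centimorgans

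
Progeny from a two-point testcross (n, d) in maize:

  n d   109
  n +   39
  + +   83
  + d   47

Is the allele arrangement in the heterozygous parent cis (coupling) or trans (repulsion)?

cis

The two most frequent classes are + + (83) and n d (109); these are the parental (non-recombinant) types.
So the F1 carried + + on one chromosome and n d on the other — the recessive alleles are on the same chromosome (cis / coupling).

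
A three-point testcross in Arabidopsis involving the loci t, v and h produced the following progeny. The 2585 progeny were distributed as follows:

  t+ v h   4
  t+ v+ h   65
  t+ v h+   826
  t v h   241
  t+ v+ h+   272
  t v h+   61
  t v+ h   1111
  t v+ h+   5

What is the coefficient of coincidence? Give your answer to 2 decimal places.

The two most frequent reciprocal classes, t v+ h and t+ v h+, are the parental types, so the F1 was t v+ h / t+ v h+.
The two rarest classes, t v+ h+ and t+ v h, are the double crossovers. Comparing them with the parentals, only the h allele has switched, so h is the middle locus and the order is t – h – v.
t–h: (126 + 9)/2585 = 0.0522; h–v: (513 + 9)/2585 = 0.2019.
Expected DCO frequency = 0.0522 × 0.2019 ≈ 0.01054; observed = 9/2585 ≈ 0.00348.
Coefficient of coincidence = 0.00348/0.01054 ≈ 0.33.

0.33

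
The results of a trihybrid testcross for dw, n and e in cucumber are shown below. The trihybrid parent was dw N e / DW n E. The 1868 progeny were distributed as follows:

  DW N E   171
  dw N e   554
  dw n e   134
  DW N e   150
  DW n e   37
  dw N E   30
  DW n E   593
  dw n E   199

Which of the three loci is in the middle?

The two rarest classes, dw N E and DW n e, are the double crossovers. Comparing them with the parentals, only the e allele has switched, so e is the middle locus and the order is n – e – dw.

e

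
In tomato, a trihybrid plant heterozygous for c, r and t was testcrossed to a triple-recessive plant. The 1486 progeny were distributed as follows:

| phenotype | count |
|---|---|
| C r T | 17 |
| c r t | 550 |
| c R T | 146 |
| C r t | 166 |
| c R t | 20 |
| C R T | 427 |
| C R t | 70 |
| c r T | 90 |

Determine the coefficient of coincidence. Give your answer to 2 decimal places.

The two most frequent reciprocal classes, C R T and c r t, are the parental types, so the F1 was C R T / c r t.
The two rarest classes, C r T and c R t, are the double crossovers. Comparing them with the parentals, only the r allele has switched, so r is the middle locus and the order is c – r – t.
c–r: (312 + 37)/1486 = 0.2349; r–t: (160 + 37)/1486 = 0.1326.
Expected DCO frequency = 0.2349 × 0.1326 ≈ 0.03115; observed = 37/1486 ≈ 0.02490.
Coefficient of coincidence = 0.02490/0.03115 ≈ 0.80.

0.80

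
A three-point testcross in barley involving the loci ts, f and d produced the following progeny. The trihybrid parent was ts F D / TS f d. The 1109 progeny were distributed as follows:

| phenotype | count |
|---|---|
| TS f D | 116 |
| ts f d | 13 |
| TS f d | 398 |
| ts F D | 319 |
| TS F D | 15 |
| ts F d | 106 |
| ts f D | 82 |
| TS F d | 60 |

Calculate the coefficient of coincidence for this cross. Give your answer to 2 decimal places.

The two rarest classes, TS F D and ts f d, are the double crossovers. Comparing them with the parentals, only the ts allele has switched, so ts is the middle locus and the order is f – ts – d.
f–ts: (142 + 28)/1109 = 0.1533; ts–d: (222 + 28)/1109 = 0.2254.
Expected DCO frequency = 0.1533 × 0.2254 ≈ 0.03455; observed = 28/1109 ≈ 0.02525.
Coefficient of coincidence = 0.02525/0.03455 ≈ 0.73.

0.73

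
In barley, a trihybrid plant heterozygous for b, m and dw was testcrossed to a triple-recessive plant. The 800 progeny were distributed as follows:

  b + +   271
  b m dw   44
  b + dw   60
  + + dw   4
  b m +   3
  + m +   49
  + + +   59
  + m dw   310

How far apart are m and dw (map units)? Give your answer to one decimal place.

14.5 map units

The two most frequent reciprocal classes, b + + and + m dw, are the parental types, so the F1 was b + + / + m dw.
The two rarest classes, b m + and + + dw, are the double crossovers. Comparing them with the parentals, only the m allele has switched, so m is the middle locus and the order is b – m – dw.
Crossovers in the m–dw interval produce the single-crossover classes b + dw and + m + (60 + 49 = 109) plus the double crossovers (7).
RF(m–dw) = (109 + 7) / 800 = 116/800 = 0.1450 → 14.5 map units.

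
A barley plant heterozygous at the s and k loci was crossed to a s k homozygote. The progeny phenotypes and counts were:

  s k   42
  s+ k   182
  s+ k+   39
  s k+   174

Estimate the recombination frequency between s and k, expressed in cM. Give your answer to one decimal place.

The two most frequent classes, s+ k (182) and s k+ (174), are the parental types, so the F1 was s+ k / s k+.
The recombinant classes are s+ k+ and s k: 39 + 42 = 81.
Recombination frequency = 81/437 = 0.1854 ≈ 18.5%, i.e. 18.5 cM.

18.5 cM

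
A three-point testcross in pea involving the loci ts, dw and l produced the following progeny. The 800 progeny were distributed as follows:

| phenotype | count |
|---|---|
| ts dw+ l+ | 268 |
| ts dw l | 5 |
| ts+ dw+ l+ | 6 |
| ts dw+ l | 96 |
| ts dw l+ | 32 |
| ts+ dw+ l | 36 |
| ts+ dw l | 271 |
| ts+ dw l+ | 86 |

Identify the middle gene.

The two most frequent reciprocal classes, ts dw+ l+ and ts+ dw l, are the parental types, so the F1 was ts dw+ l+ / ts+ dw l.
The two rarest classes, ts+ dw+ l+ and ts dw l, are the double crossovers. Comparing them with the parentals, only the ts allele has switched, so ts is the middle locus and the order is dw – ts – l.

ts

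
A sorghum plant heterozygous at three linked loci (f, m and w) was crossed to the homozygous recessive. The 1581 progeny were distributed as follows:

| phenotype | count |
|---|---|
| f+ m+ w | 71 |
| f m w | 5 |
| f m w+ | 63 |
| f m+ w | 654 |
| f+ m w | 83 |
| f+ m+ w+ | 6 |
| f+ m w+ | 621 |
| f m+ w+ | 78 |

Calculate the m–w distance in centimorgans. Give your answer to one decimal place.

The two most frequent reciprocal classes, f m+ w and f+ m w+, are the parental types, so the F1 was f m+ w / f+ m w+.
The two rarest classes, f m w and f+ m+ w+, are the double crossovers. Comparing them with the parentals, only the m allele has switched, so m is the middle locus and the order is f – m – w.
Crossovers in the m–w interval produce the single-crossover classes f m+ w+ and f+ m w (78 + 83 = 161) plus the double crossovers (11).
RF(m–w) = (161 + 11) / 1581 = 172/1581 = 0.1088 → 10.9 centimorgans.

10.9 centimorgans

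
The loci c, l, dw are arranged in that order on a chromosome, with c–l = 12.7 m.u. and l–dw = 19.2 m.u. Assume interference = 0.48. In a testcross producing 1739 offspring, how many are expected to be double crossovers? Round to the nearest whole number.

Map distances give recombination frequencies of 0.127 and 0.192 for the two intervals.
With interference 0.48 (so coincidence = 0.52), expected double-crossover frequency = 0.127 × 0.192 × 0.52 = 0.01268.
Expected number = 0.01268 × 1739 = 22.05 ≈ 22.

22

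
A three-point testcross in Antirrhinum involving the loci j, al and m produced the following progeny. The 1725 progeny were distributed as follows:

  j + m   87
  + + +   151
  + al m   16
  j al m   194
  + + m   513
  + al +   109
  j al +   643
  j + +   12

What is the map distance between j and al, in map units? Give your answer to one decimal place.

13.0 map units

The two most frequent reciprocal classes, + + m and j al +, are the parental types, so the F1 was + + m / j al +.
The two rarest classes, + al m and j + +, are the double crossovers. Comparing them with the parentals, only the al allele has switched, so al is the middle locus and the order is m – al – j.
Crossovers in the al–j interval produce the single-crossover classes j + m and + al + (87 + 109 = 196) plus the double crossovers (28).
RF(al–j) = (196 + 28) / 1725 = 224/1725 = 0.1299 → 13.0 map units.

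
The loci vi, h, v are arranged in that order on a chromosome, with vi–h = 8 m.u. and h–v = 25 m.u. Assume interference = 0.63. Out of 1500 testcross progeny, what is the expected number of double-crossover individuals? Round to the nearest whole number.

11

Map distances give recombination frequencies of 0.080 and 0.250 for the two intervals.
With interference 0.63 (so coincidence = 0.37), expected double-crossover frequency = 0.080 × 0.250 × 0.37 = 0.00740.
Expected number = 0.00740 × 1500 = 11.10 ≈ 11.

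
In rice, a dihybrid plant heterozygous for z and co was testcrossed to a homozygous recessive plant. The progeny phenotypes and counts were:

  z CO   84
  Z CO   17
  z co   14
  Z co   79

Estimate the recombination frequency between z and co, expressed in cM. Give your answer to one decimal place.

The two most frequent classes, Z co (79) and z CO (84), are the parental types, so the F1 was Z co / z CO.
The recombinant classes are Z CO and z co: 17 + 14 = 31.
Recombination frequency = 31/194 = 0.1598 ≈ 16.0%, i.e. 16.0 cM.

16.0 cM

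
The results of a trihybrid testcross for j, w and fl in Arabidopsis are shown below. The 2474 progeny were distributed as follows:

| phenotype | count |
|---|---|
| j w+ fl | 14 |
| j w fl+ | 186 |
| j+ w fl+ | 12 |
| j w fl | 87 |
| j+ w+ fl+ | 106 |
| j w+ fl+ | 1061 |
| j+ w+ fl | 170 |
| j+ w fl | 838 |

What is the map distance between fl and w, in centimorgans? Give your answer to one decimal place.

The two most frequent reciprocal classes, j+ w fl and j w+ fl+, are the parental types, so the F1 was j+ w fl / j w+ fl+.
The two rarest classes, j+ w fl+ and j w+ fl, are the double crossovers. Comparing them with the parentals, only the fl allele has switched, so fl is the middle locus and the order is w – fl – j.
Crossovers in the w–fl interval produce the single-crossover classes j+ w+ fl and j w fl+ (170 + 186 = 356) plus the double crossovers (26).
RF(w–fl) = (356 + 26) / 2474 = 382/2474 = 0.1544 → 15.4 centimorgans.

15.4 centimorgans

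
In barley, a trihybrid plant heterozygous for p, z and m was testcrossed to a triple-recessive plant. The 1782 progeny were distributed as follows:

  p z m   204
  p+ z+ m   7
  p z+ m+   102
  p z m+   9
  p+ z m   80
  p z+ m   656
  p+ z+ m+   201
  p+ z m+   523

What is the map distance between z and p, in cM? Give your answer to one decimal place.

The two most frequent reciprocal classes, p+ z m+ and p z+ m, are the parental types, so the F1 was p+ z m+ / p z+ m.
The two rarest classes, p z m+ and p+ z+ m, are the double crossovers. Comparing them with the parentals, only the p allele has switched, so p is the middle locus and the order is z – p – m.
Crossovers in the z–p interval produce the single-crossover classes p+ z+ m+ and p z m (201 + 204 = 405) plus the double crossovers (16).
RF(z–p) = (405 + 16) / 1782 = 421/1782 = 0.2363 → 23.6 cM.

23.6 cM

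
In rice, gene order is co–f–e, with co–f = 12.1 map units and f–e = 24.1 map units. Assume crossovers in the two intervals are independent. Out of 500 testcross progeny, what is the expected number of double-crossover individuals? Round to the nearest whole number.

15

Map distances give recombination frequencies of 0.121 and 0.241 for the two intervals.
With no interference, expected double-crossover frequency = 0.121 × 0.241 = 0.02916.
Expected number = 0.02916 × 500 = 14.58 ≈ 15.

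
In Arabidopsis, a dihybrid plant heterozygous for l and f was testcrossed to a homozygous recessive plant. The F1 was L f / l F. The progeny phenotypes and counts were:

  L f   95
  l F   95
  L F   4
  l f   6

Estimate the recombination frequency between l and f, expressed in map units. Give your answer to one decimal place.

5.0 map units

The recombinant classes are L F and l f: 4 + 6 = 10.
Recombination frequency = 10/200 = 0.0500 ≈ 5.0%, i.e. 5.0 map units.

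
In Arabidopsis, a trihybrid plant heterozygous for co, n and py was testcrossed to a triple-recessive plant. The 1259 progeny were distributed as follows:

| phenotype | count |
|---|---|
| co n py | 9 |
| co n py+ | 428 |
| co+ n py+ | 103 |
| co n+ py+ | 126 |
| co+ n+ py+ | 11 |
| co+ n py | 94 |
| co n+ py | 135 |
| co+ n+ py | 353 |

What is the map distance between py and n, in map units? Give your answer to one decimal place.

19.1 map units

The two most frequent reciprocal classes, co n py+ and co+ n+ py, are the parental types, so the F1 was co n py+ / co+ n+ py.
The two rarest classes, co n py and co+ n+ py+, are the double crossovers. Comparing them with the parentals, only the py allele has switched, so py is the middle locus and the order is n – py – co.
Crossovers in the n–py interval produce the single-crossover classes co n+ py+ and co+ n py (126 + 94 = 220) plus the double crossovers (20).
RF(n–py) = (220 + 20) / 1259 = 240/1259 = 0.1906 → 19.1 map units.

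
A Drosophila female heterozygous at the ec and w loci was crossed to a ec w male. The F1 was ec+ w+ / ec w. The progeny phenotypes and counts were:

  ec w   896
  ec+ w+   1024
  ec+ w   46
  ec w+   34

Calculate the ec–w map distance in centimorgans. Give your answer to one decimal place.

4.0 centimorgans

The recombinant classes are ec+ w and ec w+: 46 + 34 = 80.
Recombination frequency = 80/2000 = 0.0400 ≈ 4.0%, i.e. 4.0 centimorgans.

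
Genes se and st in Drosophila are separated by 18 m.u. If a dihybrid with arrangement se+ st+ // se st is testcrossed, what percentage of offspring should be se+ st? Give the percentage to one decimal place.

9.0%

A map distance of 18 m.u. corresponds to a recombination frequency of 0.180.
The F1 is se+ st+ / se st, so se+ st is a recombinant gamete class with expected frequency r/2 = 0.180/2 = 0.0900.
That is 0.0900 = 9.0% of the progeny.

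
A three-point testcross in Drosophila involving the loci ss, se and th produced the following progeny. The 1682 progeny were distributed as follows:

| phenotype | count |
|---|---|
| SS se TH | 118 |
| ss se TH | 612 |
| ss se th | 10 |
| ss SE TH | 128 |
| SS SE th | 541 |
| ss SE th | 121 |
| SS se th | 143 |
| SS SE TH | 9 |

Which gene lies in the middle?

The two most frequent reciprocal classes, ss se TH and SS SE th, are the parental types, so the F1 was ss se TH / SS SE th.
The two rarest classes, ss se th and SS SE TH, are the double crossovers. Comparing them with the parentals, only the th allele has switched, so th is the middle locus and the order is ss – th – se.

th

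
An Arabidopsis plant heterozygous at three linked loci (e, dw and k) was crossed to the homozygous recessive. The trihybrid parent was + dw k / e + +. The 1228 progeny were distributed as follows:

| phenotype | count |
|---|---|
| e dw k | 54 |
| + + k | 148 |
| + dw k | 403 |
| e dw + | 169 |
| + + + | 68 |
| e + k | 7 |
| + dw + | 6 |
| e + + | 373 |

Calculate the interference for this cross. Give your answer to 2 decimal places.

The two rarest classes, + dw + and e + k, are the double crossovers. Comparing them with the parentals, only the k allele has switched, so k is the middle locus and the order is dw – k – e.
dw–k: (317 + 13)/1228 = 0.2687; k–e: (122 + 13)/1228 = 0.1099.
Expected DCO frequency = 0.2687 × 0.1099 ≈ 0.02953; observed = 13/1228 ≈ 0.01059.
Coefficient of coincidence = 0.01059/0.02953 ≈ 0.36; interference = 1 − 0.36 = 0.64.

0.64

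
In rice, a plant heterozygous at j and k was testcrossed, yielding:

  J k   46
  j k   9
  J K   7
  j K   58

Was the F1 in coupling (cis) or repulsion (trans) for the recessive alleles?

trans

The two most frequent classes are J k (46) and j K (58); these are the parental (non-recombinant) types.
So the F1 carried J k on one chromosome and j K on the other — the recessive alleles are on opposite chromosomes (trans / repulsion).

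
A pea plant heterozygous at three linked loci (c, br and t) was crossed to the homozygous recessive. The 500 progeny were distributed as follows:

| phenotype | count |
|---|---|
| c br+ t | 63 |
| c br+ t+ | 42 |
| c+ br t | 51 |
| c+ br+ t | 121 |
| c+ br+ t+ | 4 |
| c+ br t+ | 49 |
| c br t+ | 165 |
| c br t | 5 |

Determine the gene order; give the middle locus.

The two most frequent reciprocal classes, c+ br+ t and c br t+, are the parental types, so the F1 was c+ br+ t / c br t+.
The two rarest classes, c+ br+ t+ and c br t, are the double crossovers. Comparing them with the parentals, only the t allele has switched, so t is the middle locus and the order is c – t – br.

t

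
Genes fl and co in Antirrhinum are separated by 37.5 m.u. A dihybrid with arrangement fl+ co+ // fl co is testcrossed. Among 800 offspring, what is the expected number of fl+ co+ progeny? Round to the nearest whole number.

A map distance of 37.5 m.u. corresponds to a recombination frequency of 0.375.
The F1 is fl+ co+ / fl co, so fl+ co+ is a parental gamete class with expected frequency (1 − r)/2 = 0.625/2 = 0.3125.
Expected number = 0.3125 × 800 = 250.00 ≈ 250.

250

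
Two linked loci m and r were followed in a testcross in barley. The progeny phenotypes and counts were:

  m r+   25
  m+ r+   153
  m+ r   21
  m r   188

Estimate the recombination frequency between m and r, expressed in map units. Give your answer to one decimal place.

11.9 map units

The two most frequent classes, m+ r+ (153) and m r (188), are the parental types, so the F1 was m+ r+ / m r.
The recombinant classes are m+ r and m r+: 21 + 25 = 46.
Recombination frequency = 46/387 = 0.1189 ≈ 11.9%, i.e. 11.9 map units.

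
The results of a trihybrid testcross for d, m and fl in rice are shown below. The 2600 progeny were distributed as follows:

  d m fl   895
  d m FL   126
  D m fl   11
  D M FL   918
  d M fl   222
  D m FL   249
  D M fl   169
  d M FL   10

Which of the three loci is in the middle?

d

The two most frequent reciprocal classes, d m fl and D M FL, are the parental types, so the F1 was d m fl / D M FL.
The two rarest classes, D m fl and d M FL, are the double crossovers. Comparing them with the parentals, only the d allele has switched, so d is the middle locus and the order is m – d – fl.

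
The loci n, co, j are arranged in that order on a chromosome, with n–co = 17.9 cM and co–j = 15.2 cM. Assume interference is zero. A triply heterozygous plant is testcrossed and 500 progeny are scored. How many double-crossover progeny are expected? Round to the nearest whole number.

Map distances give recombination frequencies of 0.179 and 0.152 for the two intervals.
With no interference, expected double-crossover frequency = 0.179 × 0.152 = 0.02721.
Expected number = 0.02721 × 500 = 13.60 ≈ 14.

14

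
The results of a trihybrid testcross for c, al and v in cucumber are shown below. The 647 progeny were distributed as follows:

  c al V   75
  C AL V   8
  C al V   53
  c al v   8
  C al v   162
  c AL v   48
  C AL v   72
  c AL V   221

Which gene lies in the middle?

The two most frequent reciprocal classes, c AL V and C al v, are the parental types, so the F1 was c AL V / C al v.
The two rarest classes, C AL V and c al v, are the double crossovers. Comparing them with the parentals, only the c allele has switched, so c is the middle locus and the order is v – c – al.

c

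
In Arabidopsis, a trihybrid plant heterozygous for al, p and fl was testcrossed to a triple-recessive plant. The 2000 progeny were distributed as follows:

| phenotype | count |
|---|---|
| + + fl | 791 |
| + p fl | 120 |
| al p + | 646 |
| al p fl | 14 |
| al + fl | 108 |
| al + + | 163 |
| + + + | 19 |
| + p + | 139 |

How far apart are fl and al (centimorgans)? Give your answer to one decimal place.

14.0 centimorgans

The two most frequent reciprocal classes, al p + and + + fl, are the parental types, so the F1 was al p + / + + fl.
The two rarest classes, al p fl and + + +, are the double crossovers. Comparing them with the parentals, only the fl allele has switched, so fl is the middle locus and the order is al – fl – p.
Crossovers in the al–fl interval produce the single-crossover classes + p + and al + fl (139 + 108 = 247) plus the double crossovers (33).
RF(al–fl) = (247 + 33) / 2000 = 280/2000 = 0.1400 → 14.0 centimorgans.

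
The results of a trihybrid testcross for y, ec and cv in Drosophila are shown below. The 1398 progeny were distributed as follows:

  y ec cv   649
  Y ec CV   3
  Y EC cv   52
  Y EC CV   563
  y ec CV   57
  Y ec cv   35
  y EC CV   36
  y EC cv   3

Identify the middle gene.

The two most frequent reciprocal classes, Y EC CV and y ec cv, are the parental types, so the F1 was Y EC CV / y ec cv.
The two rarest classes, Y ec CV and y EC cv, are the double crossovers. Comparing them with the parentals, only the ec allele has switched, so ec is the middle locus and the order is y – ec – cv.

ec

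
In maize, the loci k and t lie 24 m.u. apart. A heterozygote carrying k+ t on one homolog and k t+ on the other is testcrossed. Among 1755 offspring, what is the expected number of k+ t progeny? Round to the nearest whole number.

667

A map distance of 24 m.u. corresponds to a recombination frequency of 0.240.
The F1 is k+ t / k t+, so k+ t is a parental gamete class with expected frequency (1 − r)/2 = 0.760/2 = 0.3800.
Expected number = 0.3800 × 1755 = 666.90 ≈ 667.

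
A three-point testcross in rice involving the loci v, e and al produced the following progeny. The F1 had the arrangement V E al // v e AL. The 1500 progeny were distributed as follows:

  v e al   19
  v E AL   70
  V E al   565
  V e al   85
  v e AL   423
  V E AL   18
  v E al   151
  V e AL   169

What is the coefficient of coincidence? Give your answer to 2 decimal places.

The two rarest classes, V E AL and v e al, are the double crossovers. Comparing them with the parentals, only the al allele has switched, so al is the middle locus and the order is v – al – e.
v–al: (320 + 37)/1500 = 0.2380; al–e: (155 + 37)/1500 = 0.1280.
Expected DCO frequency = 0.2380 × 0.1280 ≈ 0.03046; observed = 37/1500 ≈ 0.02467.
Coefficient of coincidence = 0.02467/0.03046 ≈ 0.81.

0.81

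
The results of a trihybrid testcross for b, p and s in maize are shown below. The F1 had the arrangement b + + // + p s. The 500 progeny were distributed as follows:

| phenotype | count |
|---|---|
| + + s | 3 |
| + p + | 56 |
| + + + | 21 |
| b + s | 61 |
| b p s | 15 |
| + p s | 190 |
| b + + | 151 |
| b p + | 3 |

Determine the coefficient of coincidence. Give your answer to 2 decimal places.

The two rarest classes, b p + and + + s, are the double crossovers. Comparing them with the parentals, only the p allele has switched, so p is the middle locus and the order is s – p – b.
s–p: (117 + 6)/500 = 0.2460; p–b: (36 + 6)/500 = 0.0840.
Expected DCO frequency = 0.2460 × 0.0840 ≈ 0.02066; observed = 6/500 ≈ 0.01200.
Coefficient of coincidence = 0.01200/0.02066 ≈ 0.58.

0.58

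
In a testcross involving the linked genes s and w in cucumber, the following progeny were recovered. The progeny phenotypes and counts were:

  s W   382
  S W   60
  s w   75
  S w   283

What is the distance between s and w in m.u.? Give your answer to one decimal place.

The two most frequent classes, S w (283) and s W (382), are the parental types, so the F1 was S w / s W.
The recombinant classes are S W and s w: 60 + 75 = 135.
Recombination frequency = 135/800 = 0.1688 ≈ 16.9%, i.e. 16.9 m.u.

16.9 m.u.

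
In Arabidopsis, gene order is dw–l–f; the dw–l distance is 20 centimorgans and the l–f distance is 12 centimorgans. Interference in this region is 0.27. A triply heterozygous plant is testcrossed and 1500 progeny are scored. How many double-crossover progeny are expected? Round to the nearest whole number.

26

Map distances give recombination frequencies of 0.200 and 0.120 for the two intervals.
With interference 0.27 (so coincidence = 0.73), expected double-crossover frequency = 0.200 × 0.120 × 0.73 = 0.01752.
Expected number = 0.01752 × 1500 = 26.28 ≈ 26.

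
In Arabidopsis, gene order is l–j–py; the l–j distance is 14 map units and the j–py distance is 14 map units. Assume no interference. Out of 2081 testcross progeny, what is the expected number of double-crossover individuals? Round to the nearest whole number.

Map distances give recombination frequencies of 0.140 and 0.140 for the two intervals.
With no interference, expected double-crossover frequency = 0.140 × 0.140 = 0.01960.
Expected number = 0.01960 × 2081 = 40.79 ≈ 41.

41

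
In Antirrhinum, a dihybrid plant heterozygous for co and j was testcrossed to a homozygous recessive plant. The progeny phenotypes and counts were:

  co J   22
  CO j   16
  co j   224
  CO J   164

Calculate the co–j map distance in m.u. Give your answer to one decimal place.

The two most frequent classes, CO J (164) and co j (224), are the parental types, so the F1 was CO J / co j.
The recombinant classes are CO j and co J: 16 + 22 = 38.
Recombination frequency = 38/426 = 0.0892 ≈ 8.9%, i.e. 8.9 m.u.

8.9 m.u.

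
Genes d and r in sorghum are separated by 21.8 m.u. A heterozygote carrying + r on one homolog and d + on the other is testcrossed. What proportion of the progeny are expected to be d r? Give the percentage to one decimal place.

A map distance of 21.8 m.u. corresponds to a recombination frequency of 0.218.
The F1 is + r / d +, so d r is a recombinant gamete class with expected frequency r/2 = 0.218/2 = 0.1090.
That is 0.1090 = 10.9% of the progeny.

10.9%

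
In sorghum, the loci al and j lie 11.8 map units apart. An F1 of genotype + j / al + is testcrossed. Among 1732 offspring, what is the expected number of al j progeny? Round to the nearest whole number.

A map distance of 11.8 map units corresponds to a recombination frequency of 0.118.
The F1 is + j / al +, so al j is a recombinant gamete class with expected frequency r/2 = 0.118/2 = 0.0590.
Expected number = 0.0590 × 1732 = 102.19 ≈ 102.

102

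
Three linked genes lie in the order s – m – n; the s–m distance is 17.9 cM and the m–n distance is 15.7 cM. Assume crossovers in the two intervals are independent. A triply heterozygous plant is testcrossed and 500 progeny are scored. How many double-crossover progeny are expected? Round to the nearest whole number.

Map distances give recombination frequencies of 0.179 and 0.157 for the two intervals.
With no interference, expected double-crossover frequency = 0.179 × 0.157 = 0.02810.
Expected number = 0.02810 × 500 = 14.05 ≈ 14.

14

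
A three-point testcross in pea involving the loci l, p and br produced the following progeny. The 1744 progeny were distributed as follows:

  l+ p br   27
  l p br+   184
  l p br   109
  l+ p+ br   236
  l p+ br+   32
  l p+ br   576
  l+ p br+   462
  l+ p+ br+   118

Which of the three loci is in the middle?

The two most frequent reciprocal classes, l p+ br and l+ p br+, are the parental types, so the F1 was l p+ br / l+ p br+.
The two rarest classes, l p+ br+ and l+ p br, are the double crossovers. Comparing them with the parentals, only the br allele has switched, so br is the middle locus and the order is p – br – l.

br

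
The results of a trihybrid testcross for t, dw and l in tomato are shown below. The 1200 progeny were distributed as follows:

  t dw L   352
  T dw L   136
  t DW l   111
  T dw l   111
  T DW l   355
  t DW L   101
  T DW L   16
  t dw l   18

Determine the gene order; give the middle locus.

The two most frequent reciprocal classes, T DW l and t dw L, are the parental types, so the F1 was T DW l / t dw L.
The two rarest classes, T DW L and t dw l, are the double crossovers. Comparing them with the parentals, only the l allele has switched, so l is the middle locus and the order is dw – l – t.

l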